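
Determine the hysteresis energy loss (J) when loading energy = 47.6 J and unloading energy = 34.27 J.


Hysteresis loss = loading - unloading
= 47.6 - 34.27
= 13.33 J

13.33 J


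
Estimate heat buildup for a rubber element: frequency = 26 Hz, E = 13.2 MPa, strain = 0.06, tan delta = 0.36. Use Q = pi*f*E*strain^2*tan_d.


Q = pi * f * E * strain^2 * tan_d
= pi * 26 * 13.2 * 0.06^2 * 0.36
= pi * 26 * 13.2 * 0.0036 * 0.36
= 1.3973

Q = 1.3973


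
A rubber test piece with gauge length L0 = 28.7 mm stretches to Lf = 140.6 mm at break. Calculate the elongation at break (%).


Elongation = (Lf - L0) / L0 * 100
= (140.6 - 28.7) / 28.7 * 100
= 111.9 / 28.7 * 100
= 389.9%

389.9%


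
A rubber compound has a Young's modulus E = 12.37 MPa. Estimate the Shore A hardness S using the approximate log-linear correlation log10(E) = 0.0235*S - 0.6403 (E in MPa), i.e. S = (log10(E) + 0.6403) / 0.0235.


log10(E) = 0.0235*S - 0.6403  =>  S = (log10(E) + 0.6403) / 0.0235
log10(12.37) = 1.092370
S = (1.092370 + 0.6403) / 0.0235 = 1.732670 / 0.0235
S = 73.7

Shore A = 73.7


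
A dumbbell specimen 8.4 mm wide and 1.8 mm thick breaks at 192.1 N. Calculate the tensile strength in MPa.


Area = width * thickness = 8.4 * 1.8 = 15.12 mm^2
TS = force / area = 192.1 / 15.12 = 12.71 MPa

12.71 MPa


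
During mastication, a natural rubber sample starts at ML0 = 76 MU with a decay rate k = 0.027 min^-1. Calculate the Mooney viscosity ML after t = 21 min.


ML = ML0 * exp(-k * t)
ML = 76 * exp(-0.027 * 21)
ML = 76 * 0.5672
ML = 43.11 MU

43.11 MU


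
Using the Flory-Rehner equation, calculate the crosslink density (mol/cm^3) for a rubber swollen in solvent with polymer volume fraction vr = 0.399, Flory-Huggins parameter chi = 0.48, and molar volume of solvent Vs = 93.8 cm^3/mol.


ln(1 - vr) = ln(1 - 0.399) = -0.5092
Numerator = -((-0.5092) + 0.399 + 0.48 * 0.399^2) = 0.0337
Denominator = 93.8 * (0.399^(1/3) - 0.399/2) = 50.3417
nu = 0.0337 / 50.3417 = 6.7030e-04 mol/cm^3

6.7030e-04 mol/cm^3


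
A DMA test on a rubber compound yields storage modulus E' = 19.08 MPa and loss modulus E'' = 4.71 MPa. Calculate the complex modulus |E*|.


|E*| = sqrt(E'^2 + E''^2)
= sqrt(19.08^2 + 4.71^2)
= sqrt(364.0464 + 22.1841)
= 19.653 MPa

19.653 MPa


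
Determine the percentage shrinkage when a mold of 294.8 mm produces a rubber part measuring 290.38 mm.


Shrinkage = (mold - part) / mold * 100
= (294.8 - 290.38) / 294.8 * 100
= 4.42 / 294.8 * 100
= 1.5%

1.5%


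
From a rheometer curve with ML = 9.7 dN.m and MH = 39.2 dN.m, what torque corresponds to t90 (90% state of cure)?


M90 = ML + 0.9 * (MH - ML)
M90 = 9.7 + 0.9 * (39.2 - 9.7)
M90 = 9.7 + 0.9 * 29.5
M90 = 36.25 dN.m

36.25 dN.m


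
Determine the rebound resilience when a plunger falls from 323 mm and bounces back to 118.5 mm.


Resilience = h_rebound / h_drop * 100
= 118.5 / 323 * 100
= 36.7%

36.7%


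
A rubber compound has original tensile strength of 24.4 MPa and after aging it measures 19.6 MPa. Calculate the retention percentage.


Retention = aged / original * 100
= 19.6 / 24.4 * 100
= 80.3%

80.3%


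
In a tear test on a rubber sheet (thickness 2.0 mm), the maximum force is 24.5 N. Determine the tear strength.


Tear strength = force / thickness
= 24.5 / 2.0
= 12.25 N/mm

12.25 N/mm


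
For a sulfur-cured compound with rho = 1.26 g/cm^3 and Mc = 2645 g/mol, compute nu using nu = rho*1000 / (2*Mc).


nu = rho * 1000 / (2 * Mc)
nu = 1.26 * 1000 / (2 * 2645)
nu = 1260.0 / 5290
nu = 0.2382 mol/L

0.2382 mol/L


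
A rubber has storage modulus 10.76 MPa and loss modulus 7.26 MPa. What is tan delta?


tan delta = E'' / E'
= 7.26 / 10.76
= 0.6747

tan delta = 0.6747


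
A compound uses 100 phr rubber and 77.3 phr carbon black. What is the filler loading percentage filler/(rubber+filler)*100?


Filler % = filler / (rubber + filler) * 100
= 77.3 / (100 + 77.3) * 100
= 77.3 / 177.3 * 100
= 43.6%

43.6%


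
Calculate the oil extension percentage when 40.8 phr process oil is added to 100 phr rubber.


Oil % = oil / (100 + oil) * 100
= 40.8 / (100 + 40.8) * 100
= 40.8 / 140.8 * 100
= 28.98%

28.98%


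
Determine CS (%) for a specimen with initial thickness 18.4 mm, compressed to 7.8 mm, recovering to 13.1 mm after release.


CS = (t0 - recovered) / (t0 - ts) * 100
= (18.4 - 13.1) / (18.4 - 7.8) * 100
= 5.3 / 10.6 * 100
= 50.0%

50.0%


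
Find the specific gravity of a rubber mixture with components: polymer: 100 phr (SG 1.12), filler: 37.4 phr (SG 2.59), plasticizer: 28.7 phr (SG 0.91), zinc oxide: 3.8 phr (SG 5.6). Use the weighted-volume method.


Sum of weights = 169.9
Volume contributions:
  polymer: 100/1.12 = 89.2857
  filler: 37.4/2.59 = 14.4402
  plasticizer: 28.7/0.91 = 31.5385
  zinc oxide: 3.8/5.6 = 0.6786
Sum of volumes = 135.9429
SG = 169.9 / 135.9429 = 1.25

SG = 1.25


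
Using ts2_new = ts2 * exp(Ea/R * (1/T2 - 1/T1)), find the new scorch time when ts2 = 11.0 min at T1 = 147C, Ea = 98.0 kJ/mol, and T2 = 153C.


Convert temperatures: T1 = 147 + 273.15 = 420.15 K, T2 = 153 + 273.15 = 426.15 K
ts2_new = 11.0 * exp(98000 / 8.314 * (1/426.15 - 1/420.15))
1/T2 - 1/T1 = -3.3511e-05
ts2_new = 7.41 min

7.41 min


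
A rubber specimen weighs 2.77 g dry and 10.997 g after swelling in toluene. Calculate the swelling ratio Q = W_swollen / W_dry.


Q = W_swollen / W_dry
Q = 10.997 / 2.77
Q = 3.97

Q = 3.97


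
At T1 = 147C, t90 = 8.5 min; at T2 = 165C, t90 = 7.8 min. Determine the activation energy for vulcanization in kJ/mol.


T1 = 420.15 K, T2 = 438.15 K
1/T1 - 1/T2 = 9.7779e-05
ln(t1/t2) = ln(8.5/7.8) = 0.0859
Ea = 8.314 * 0.0859 / 9.7779e-05 = 7307.5589 J/mol
Ea = 7.31 kJ/mol

7.31 kJ/mol


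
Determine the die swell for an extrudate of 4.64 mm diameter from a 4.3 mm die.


Die swell ratio = D_extrudate / D_die
= 4.64 / 4.3
= 1.079

Die swell = 1.079


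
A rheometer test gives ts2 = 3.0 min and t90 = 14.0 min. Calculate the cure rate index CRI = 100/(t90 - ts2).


CRI = 100 / (t90 - ts2)
= 100 / (14.0 - 3.0)
= 100 / 11.0
= 9.09 min^-1

9.09 min^-1


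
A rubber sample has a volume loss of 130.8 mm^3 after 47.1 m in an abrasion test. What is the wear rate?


Rate = volume_loss / distance
= 130.8 / 47.1
= 2.777 mm^3/m

2.777 mm^3/m


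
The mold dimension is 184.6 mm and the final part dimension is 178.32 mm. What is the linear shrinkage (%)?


Shrinkage = (mold - part) / mold * 100
= (184.6 - 178.32) / 184.6 * 100
= 6.28 / 184.6 * 100
= 3.4%

3.4%


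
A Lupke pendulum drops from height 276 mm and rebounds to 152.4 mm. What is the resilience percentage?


Resilience = h_rebound / h_drop * 100
= 152.4 / 276 * 100
= 55.2%

55.2%


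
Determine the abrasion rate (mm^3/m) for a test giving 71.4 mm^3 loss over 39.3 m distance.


Rate = volume_loss / distance
= 71.4 / 39.3
= 1.817 mm^3/m

1.817 mm^3/m


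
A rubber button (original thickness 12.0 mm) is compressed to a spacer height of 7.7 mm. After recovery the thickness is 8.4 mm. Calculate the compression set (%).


CS = (t0 - recovered) / (t0 - ts) * 100
= (12.0 - 8.4) / (12.0 - 7.7) * 100
= 3.6 / 4.3 * 100
= 83.7%

83.7%


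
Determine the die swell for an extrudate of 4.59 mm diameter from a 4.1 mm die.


Die swell ratio = D_extrudate / D_die
= 4.59 / 4.1
= 1.12

Die swell = 1.12


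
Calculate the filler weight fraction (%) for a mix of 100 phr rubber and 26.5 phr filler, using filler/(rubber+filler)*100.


Filler % = filler / (rubber + filler) * 100
= 26.5 / (100 + 26.5) * 100
= 26.5 / 126.5 * 100
= 20.95%

20.95%


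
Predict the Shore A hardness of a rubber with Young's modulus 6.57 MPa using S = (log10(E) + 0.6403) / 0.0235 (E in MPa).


log10(E) = 0.0235*S - 0.6403  =>  S = (log10(E) + 0.6403) / 0.0235
log10(6.57) = 0.817565
S = (0.817565 + 0.6403) / 0.0235 = 1.457865 / 0.0235
S = 62.0

Shore A = 62.0


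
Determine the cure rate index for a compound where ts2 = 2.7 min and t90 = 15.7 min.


CRI = 100 / (t90 - ts2)
= 100 / (15.7 - 2.7)
= 100 / 13.0
= 7.69 min^-1

7.69 min^-1


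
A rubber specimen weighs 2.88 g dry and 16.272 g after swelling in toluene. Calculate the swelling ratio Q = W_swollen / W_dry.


Q = W_swollen / W_dry
Q = 16.272 / 2.88
Q = 5.65

Q = 5.65


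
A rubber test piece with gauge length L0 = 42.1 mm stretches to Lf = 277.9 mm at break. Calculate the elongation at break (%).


Elongation = (Lf - L0) / L0 * 100
= (277.9 - 42.1) / 42.1 * 100
= 235.8 / 42.1 * 100
= 560.1%

560.1%


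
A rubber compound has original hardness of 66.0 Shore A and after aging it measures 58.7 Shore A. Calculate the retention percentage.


Retention = aged / original * 100
= 58.7 / 66.0 * 100
= 88.9%

88.9%


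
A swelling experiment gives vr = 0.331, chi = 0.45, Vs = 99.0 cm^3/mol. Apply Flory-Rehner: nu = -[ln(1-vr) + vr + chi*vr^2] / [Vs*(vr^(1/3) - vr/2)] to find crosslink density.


ln(1 - vr) = ln(1 - 0.331) = -0.4020
Numerator = -((-0.4020) + 0.331 + 0.45 * 0.331^2) = 0.0217
Denominator = 99.0 * (0.331^(1/3) - 0.331/2) = 52.0977
nu = 0.0217 / 52.0977 = 4.1593e-04 mol/cm^3

4.1593e-04 mol/cm^3


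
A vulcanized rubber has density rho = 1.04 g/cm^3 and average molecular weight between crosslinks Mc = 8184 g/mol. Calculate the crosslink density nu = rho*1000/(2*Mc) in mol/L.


nu = rho * 1000 / (2 * Mc)
nu = 1.04 * 1000 / (2 * 8184)
nu = 1040.0 / 16368
nu = 0.0635 mol/L

0.0635 mol/L


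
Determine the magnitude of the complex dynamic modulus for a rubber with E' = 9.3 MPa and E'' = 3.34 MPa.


|E*| = sqrt(E'^2 + E''^2)
= sqrt(9.3^2 + 3.34^2)
= sqrt(86.4900 + 11.1556)
= 9.882 MPa

9.882 MPa


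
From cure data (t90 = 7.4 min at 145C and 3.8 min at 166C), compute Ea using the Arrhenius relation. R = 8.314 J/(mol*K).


T1 = 418.15 K, T2 = 439.15 K
1/T1 - 1/T2 = 1.1436e-04
ln(t1/t2) = ln(7.4/3.8) = 0.6665
Ea = 8.314 * 0.6665 / 1.1436e-04 = 48453.1638 J/mol
Ea = 48.45 kJ/mol

48.45 kJ/mol


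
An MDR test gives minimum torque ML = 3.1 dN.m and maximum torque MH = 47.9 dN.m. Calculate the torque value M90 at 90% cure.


M90 = ML + 0.9 * (MH - ML)
M90 = 3.1 + 0.9 * (47.9 - 3.1)
M90 = 3.1 + 0.9 * 44.8
M90 = 43.42 dN.m

43.42 dN.m


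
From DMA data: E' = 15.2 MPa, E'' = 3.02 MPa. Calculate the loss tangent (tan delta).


tan delta = E'' / E'
= 3.02 / 15.2
= 0.1987

tan delta = 0.1987


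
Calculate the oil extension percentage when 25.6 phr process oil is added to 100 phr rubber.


Oil % = oil / (100 + oil) * 100
= 25.6 / (100 + 25.6) * 100
= 25.6 / 125.6 * 100
= 20.38%

20.38%


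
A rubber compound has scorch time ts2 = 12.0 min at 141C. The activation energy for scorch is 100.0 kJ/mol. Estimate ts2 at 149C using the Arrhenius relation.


Convert temperatures: T1 = 141 + 273.15 = 414.15 K, T2 = 149 + 273.15 = 422.15 K
ts2_new = 12.0 * exp(100000 / 8.314 * (1/422.15 - 1/414.15))
1/T2 - 1/T1 = -4.5758e-05
ts2_new = 6.92 min

6.92 min


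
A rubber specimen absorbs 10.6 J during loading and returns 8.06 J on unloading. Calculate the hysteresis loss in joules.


Hysteresis loss = loading - unloading
= 10.6 - 8.06
= 2.54 J

2.54 J


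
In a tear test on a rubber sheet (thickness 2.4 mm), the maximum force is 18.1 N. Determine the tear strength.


Tear strength = force / thickness
= 18.1 / 2.4
= 7.54 N/mm

7.54 N/mm


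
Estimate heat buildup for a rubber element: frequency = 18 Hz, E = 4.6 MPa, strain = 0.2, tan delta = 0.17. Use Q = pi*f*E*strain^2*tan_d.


Q = pi * f * E * strain^2 * tan_d
= pi * 18 * 4.6 * 0.2^2 * 0.17
= pi * 18 * 4.6 * 0.0400 * 0.17
= 1.7688

Q = 1.7688


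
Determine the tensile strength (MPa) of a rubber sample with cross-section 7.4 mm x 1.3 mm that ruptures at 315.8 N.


Area = width * thickness = 7.4 * 1.3 = 9.62 mm^2
TS = force / area = 315.8 / 9.62 = 32.83 MPa

32.83 MPa


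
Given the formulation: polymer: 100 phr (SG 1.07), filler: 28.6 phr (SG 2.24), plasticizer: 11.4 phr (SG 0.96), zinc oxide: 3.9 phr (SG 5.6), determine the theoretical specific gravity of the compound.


Sum of weights = 143.9
Volume contributions:
  polymer: 100/1.07 = 93.4579
  filler: 28.6/2.24 = 12.7679
  plasticizer: 11.4/0.96 = 11.8750
  zinc oxide: 3.9/5.6 = 0.6964
Sum of volumes = 118.7972
SG = 143.9 / 118.7972 = 1.211

SG = 1.211


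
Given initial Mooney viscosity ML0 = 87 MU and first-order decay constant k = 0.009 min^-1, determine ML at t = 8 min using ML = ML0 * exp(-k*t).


ML = ML0 * exp(-k * t)
ML = 87 * exp(-0.009 * 8)
ML = 87 * 0.9305
ML = 80.96 MU

80.96 MU


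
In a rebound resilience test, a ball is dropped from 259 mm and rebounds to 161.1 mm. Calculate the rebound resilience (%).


Resilience = h_rebound / h_drop * 100
= 161.1 / 259 * 100
= 62.2%

62.2%


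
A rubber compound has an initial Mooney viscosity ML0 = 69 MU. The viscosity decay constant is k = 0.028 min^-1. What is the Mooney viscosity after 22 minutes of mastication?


ML = ML0 * exp(-k * t)
ML = 69 * exp(-0.028 * 22)
ML = 69 * 0.5401
ML = 37.27 MU

37.27 MU


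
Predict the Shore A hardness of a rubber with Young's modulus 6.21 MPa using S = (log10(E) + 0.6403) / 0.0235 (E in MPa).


log10(E) = 0.0235*S - 0.6403  =>  S = (log10(E) + 0.6403) / 0.0235
log10(6.21) = 0.793092
S = (0.793092 + 0.6403) / 0.0235 = 1.433392 / 0.0235
S = 61.0

Shore A = 61.0


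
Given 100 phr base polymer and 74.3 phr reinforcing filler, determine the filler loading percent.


Filler % = filler / (rubber + filler) * 100
= 74.3 / (100 + 74.3) * 100
= 74.3 / 174.3 * 100
= 42.63%

42.63%


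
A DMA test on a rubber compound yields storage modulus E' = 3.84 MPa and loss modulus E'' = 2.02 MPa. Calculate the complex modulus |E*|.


|E*| = sqrt(E'^2 + E''^2)
= sqrt(3.84^2 + 2.02^2)
= sqrt(14.7456 + 4.0804)
= 4.339 MPa

4.339 MPa


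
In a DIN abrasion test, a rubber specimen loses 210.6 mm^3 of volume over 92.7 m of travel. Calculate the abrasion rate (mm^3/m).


Rate = volume_loss / distance
= 210.6 / 92.7
= 2.272 mm^3/m

2.272 mm^3/m


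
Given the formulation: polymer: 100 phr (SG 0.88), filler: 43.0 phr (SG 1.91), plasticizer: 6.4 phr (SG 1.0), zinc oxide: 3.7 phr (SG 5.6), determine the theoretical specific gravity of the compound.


Sum of weights = 153.1
Volume contributions:
  polymer: 100/0.88 = 113.6364
  filler: 43.0/1.91 = 22.5131
  plasticizer: 6.4/1.0 = 6.4000
  zinc oxide: 3.7/5.6 = 0.6607
Sum of volumes = 143.2102
SG = 153.1 / 143.2102 = 1.069

SG = 1.069


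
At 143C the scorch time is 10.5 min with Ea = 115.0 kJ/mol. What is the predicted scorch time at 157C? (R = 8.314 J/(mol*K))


Convert temperatures: T1 = 143 + 273.15 = 416.15 K, T2 = 157 + 273.15 = 430.15 K
ts2_new = 10.5 * exp(115000 / 8.314 * (1/430.15 - 1/416.15))
1/T2 - 1/T1 = -7.8209e-05
ts2_new = 3.56 min

3.56 min


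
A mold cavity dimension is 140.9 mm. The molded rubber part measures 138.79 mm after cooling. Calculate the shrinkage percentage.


Shrinkage = (mold - part) / mold * 100
= (140.9 - 138.79) / 140.9 * 100
= 2.11 / 140.9 * 100
= 1.5%

1.5%


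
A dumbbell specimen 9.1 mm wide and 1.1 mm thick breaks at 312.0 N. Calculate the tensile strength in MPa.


Area = width * thickness = 9.1 * 1.1 = 10.01 mm^2
TS = force / area = 312.0 / 10.01 = 31.17 MPa

31.17 MPa


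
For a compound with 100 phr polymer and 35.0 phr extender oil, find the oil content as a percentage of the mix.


Oil % = oil / (100 + oil) * 100
= 35.0 / (100 + 35.0) * 100
= 35.0 / 135.0 * 100
= 25.93%

25.93%


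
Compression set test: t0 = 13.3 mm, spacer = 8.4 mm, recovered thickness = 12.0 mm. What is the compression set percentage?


CS = (t0 - recovered) / (t0 - ts) * 100
= (13.3 - 12.0) / (13.3 - 8.4) * 100
= 1.3 / 4.9 * 100
= 26.5%

26.5%


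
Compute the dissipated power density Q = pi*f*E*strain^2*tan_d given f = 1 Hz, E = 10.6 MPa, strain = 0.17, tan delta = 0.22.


Q = pi * f * E * strain^2 * tan_d
= pi * 1 * 10.6 * 0.17^2 * 0.22
= pi * 1 * 10.6 * 0.0289 * 0.22
= 0.2117

Q = 0.2117


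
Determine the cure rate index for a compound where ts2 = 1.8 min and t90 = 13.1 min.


CRI = 100 / (t90 - ts2)
= 100 / (13.1 - 1.8)
= 100 / 11.3
= 8.85 min^-1

8.85 min^-1


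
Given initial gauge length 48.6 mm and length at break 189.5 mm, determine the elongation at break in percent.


Elongation = (Lf - L0) / L0 * 100
= (189.5 - 48.6) / 48.6 * 100
= 140.9 / 48.6 * 100
= 289.9%

289.9%


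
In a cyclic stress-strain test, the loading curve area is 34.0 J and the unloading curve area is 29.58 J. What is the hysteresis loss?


Hysteresis loss = loading - unloading
= 34.0 - 29.58
= 4.42 J

4.42 J


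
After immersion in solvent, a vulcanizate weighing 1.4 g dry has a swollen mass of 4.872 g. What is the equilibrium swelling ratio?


Q = W_swollen / W_dry
Q = 4.872 / 1.4
Q = 3.48

Q = 3.48


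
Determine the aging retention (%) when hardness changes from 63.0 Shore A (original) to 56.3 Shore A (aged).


Retention = aged / original * 100
= 56.3 / 63.0 * 100
= 89.4%

89.4%


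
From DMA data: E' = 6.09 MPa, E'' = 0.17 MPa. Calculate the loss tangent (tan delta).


tan delta = E'' / E'
= 0.17 / 6.09
= 0.0279

tan delta = 0.0279


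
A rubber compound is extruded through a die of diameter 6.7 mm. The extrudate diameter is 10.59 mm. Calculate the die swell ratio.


Die swell ratio = D_extrudate / D_die
= 10.59 / 6.7
= 1.581

Die swell = 1.581


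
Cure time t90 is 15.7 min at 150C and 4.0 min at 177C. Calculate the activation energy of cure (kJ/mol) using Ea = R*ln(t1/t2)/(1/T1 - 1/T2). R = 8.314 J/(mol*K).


T1 = 423.15 K, T2 = 450.15 K
1/T1 - 1/T2 = 1.4175e-04
ln(t1/t2) = ln(15.7/4.0) = 1.3674
Ea = 8.314 * 1.3674 / 1.4175e-04 = 80201.5468 J/mol
Ea = 80.2 kJ/mol

80.2 kJ/mol


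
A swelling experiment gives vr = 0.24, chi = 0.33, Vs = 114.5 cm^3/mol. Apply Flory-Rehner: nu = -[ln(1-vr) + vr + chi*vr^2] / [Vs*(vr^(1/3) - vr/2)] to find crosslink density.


ln(1 - vr) = ln(1 - 0.24) = -0.2744
Numerator = -((-0.2744) + 0.24 + 0.33 * 0.24^2) = 0.0154
Denominator = 114.5 * (0.24^(1/3) - 0.24/2) = 57.4156
nu = 0.0154 / 57.4156 = 2.6872e-04 mol/cm^3

2.6872e-04 mol/cm^3


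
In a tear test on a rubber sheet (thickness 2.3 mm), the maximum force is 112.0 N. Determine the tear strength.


Tear strength = force / thickness
= 112.0 / 2.3
= 48.7 N/mm

48.7 N/mm


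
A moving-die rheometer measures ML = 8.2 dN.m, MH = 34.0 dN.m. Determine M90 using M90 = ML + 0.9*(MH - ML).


M90 = ML + 0.9 * (MH - ML)
M90 = 8.2 + 0.9 * (34.0 - 8.2)
M90 = 8.2 + 0.9 * 25.8
M90 = 31.42 dN.m

31.42 dN.m


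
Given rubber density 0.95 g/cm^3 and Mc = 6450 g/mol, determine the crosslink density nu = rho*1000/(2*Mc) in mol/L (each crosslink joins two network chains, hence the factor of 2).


nu = rho * 1000 / (2 * Mc)
nu = 0.95 * 1000 / (2 * 6450)
nu = 950.0 / 12900
nu = 0.0736 mol/L

0.0736 mol/L


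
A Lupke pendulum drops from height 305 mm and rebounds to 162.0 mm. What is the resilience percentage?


Resilience = h_rebound / h_drop * 100
= 162.0 / 305 * 100
= 53.1%

53.1%


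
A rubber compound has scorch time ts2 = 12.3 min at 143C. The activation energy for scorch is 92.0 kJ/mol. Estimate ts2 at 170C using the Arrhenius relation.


Convert temperatures: T1 = 143 + 273.15 = 416.15 K, T2 = 170 + 273.15 = 443.15 K
ts2_new = 12.3 * exp(92000 / 8.314 * (1/443.15 - 1/416.15))
1/T2 - 1/T1 = -1.4641e-04
ts2_new = 2.43 min

2.43 min


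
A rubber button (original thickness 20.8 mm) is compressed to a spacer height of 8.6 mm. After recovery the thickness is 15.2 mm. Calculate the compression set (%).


CS = (t0 - recovered) / (t0 - ts) * 100
= (20.8 - 15.2) / (20.8 - 8.6) * 100
= 5.6 / 12.2 * 100
= 45.9%

45.9%


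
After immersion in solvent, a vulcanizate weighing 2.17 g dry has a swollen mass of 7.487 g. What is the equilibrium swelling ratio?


Q = W_swollen / W_dry
Q = 7.487 / 2.17
Q = 3.45

Q = 3.45


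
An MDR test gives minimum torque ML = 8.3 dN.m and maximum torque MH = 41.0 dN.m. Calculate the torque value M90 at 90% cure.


M90 = ML + 0.9 * (MH - ML)
M90 = 8.3 + 0.9 * (41.0 - 8.3)
M90 = 8.3 + 0.9 * 32.7
M90 = 37.73 dN.m

37.73 dN.m


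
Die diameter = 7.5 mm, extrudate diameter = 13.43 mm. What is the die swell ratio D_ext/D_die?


Die swell ratio = D_extrudate / D_die
= 13.43 / 7.5
= 1.791

Die swell = 1.791


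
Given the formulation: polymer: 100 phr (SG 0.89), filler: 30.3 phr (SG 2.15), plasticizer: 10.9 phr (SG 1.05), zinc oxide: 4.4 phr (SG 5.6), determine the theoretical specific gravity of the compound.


Sum of weights = 145.6
Volume contributions:
  polymer: 100/0.89 = 112.3596
  filler: 30.3/2.15 = 14.0930
  plasticizer: 10.9/1.05 = 10.3810
  zinc oxide: 4.4/5.6 = 0.7857
Sum of volumes = 137.6192
SG = 145.6 / 137.6192 = 1.058

SG = 1.058


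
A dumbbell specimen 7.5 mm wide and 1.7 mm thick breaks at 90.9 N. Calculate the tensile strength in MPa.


Area = width * thickness = 7.5 * 1.7 = 12.75 mm^2
TS = force / area = 90.9 / 12.75 = 7.13 MPa

7.13 MPa


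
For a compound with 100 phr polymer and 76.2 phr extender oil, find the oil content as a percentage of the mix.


Oil % = oil / (100 + oil) * 100
= 76.2 / (100 + 76.2) * 100
= 76.2 / 176.2 * 100
= 43.25%

43.25%


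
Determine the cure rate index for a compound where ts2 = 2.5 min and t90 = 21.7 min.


CRI = 100 / (t90 - ts2)
= 100 / (21.7 - 2.5)
= 100 / 19.2
= 5.21 min^-1

5.21 min^-1


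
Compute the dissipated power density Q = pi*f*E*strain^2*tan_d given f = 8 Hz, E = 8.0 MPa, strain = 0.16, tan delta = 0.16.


Q = pi * f * E * strain^2 * tan_d
= pi * 8 * 8.0 * 0.16^2 * 0.16
= pi * 8 * 8.0 * 0.0256 * 0.16
= 0.8235

Q = 0.8235


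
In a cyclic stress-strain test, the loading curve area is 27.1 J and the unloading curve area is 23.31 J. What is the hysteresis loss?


Hysteresis loss = loading - unloading
= 27.1 - 23.31
= 3.79 J

3.79 J


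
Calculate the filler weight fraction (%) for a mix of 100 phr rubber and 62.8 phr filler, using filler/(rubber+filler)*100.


Filler % = filler / (rubber + filler) * 100
= 62.8 / (100 + 62.8) * 100
= 62.8 / 162.8 * 100
= 38.57%

38.57%


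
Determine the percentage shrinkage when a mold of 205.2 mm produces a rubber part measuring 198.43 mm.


Shrinkage = (mold - part) / mold * 100
= (205.2 - 198.43) / 205.2 * 100
= 6.77 / 205.2 * 100
= 3.3%

3.3%


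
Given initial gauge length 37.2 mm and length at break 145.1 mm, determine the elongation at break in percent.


Elongation = (Lf - L0) / L0 * 100
= (145.1 - 37.2) / 37.2 * 100
= 107.9 / 37.2 * 100
= 290.1%

290.1%


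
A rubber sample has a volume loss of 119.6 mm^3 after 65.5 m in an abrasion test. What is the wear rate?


Rate = volume_loss / distance
= 119.6 / 65.5
= 1.826 mm^3/m

1.826 mm^3/m


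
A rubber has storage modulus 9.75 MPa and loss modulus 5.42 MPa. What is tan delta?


tan delta = E'' / E'
= 5.42 / 9.75
= 0.5559

tan delta = 0.5559


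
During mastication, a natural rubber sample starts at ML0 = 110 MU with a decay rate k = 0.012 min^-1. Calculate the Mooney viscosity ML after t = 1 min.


ML = ML0 * exp(-k * t)
ML = 110 * exp(-0.012 * 1)
ML = 110 * 0.9881
ML = 108.69 MU

108.69 MU


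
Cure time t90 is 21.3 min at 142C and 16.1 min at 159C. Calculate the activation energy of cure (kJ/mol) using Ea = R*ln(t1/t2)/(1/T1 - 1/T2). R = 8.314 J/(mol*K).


T1 = 415.15 K, T2 = 432.15 K
1/T1 - 1/T2 = 9.4757e-05
ln(t1/t2) = ln(21.3/16.1) = 0.2799
Ea = 8.314 * 0.2799 / 9.4757e-05 = 24557.5269 J/mol
Ea = 24.56 kJ/mol

24.56 kJ/mol


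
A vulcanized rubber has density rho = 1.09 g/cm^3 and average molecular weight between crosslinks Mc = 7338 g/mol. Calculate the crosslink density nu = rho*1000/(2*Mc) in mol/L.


nu = rho * 1000 / (2 * Mc)
nu = 1.09 * 1000 / (2 * 7338)
nu = 1090.0 / 14676
nu = 0.0743 mol/L

0.0743 mol/L


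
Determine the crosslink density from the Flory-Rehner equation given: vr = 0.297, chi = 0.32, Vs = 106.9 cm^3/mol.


ln(1 - vr) = ln(1 - 0.297) = -0.3524
Numerator = -((-0.3524) + 0.297 + 0.32 * 0.297^2) = 0.0272
Denominator = 106.9 * (0.297^(1/3) - 0.297/2) = 55.4484
nu = 0.0272 / 55.4484 = 4.9003e-04 mol/cm^3

4.9003e-04 mol/cm^3


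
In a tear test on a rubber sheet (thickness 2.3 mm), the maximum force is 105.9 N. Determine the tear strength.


Tear strength = force / thickness
= 105.9 / 2.3
= 46.04 N/mm

46.04 N/mm


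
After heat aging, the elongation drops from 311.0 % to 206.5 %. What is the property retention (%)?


Retention = aged / original * 100
= 206.5 / 311.0 * 100
= 66.4%

66.4%


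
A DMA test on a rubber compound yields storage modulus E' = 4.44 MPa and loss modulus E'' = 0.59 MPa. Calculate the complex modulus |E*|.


|E*| = sqrt(E'^2 + E''^2)
= sqrt(4.44^2 + 0.59^2)
= sqrt(19.7136 + 0.3481)
= 4.479 MPa

4.479 MPa


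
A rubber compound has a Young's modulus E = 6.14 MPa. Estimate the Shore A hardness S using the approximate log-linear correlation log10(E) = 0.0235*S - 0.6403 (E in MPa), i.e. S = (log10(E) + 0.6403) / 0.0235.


log10(E) = 0.0235*S - 0.6403  =>  S = (log10(E) + 0.6403) / 0.0235
log10(6.14) = 0.788168
S = (0.788168 + 0.6403) / 0.0235 = 1.428468 / 0.0235
S = 60.8

Shore A = 60.8


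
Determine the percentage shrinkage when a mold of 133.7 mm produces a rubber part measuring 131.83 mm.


Shrinkage = (mold - part) / mold * 100
= (133.7 - 131.83) / 133.7 * 100
= 1.87 / 133.7 * 100
= 1.4%

1.4%


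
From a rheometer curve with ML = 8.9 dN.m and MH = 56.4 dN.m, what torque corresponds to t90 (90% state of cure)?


M90 = ML + 0.9 * (MH - ML)
M90 = 8.9 + 0.9 * (56.4 - 8.9)
M90 = 8.9 + 0.9 * 47.5
M90 = 51.65 dN.m

51.65 dN.m


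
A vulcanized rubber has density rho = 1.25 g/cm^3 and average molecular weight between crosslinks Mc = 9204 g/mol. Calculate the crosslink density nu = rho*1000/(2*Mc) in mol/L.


nu = rho * 1000 / (2 * Mc)
nu = 1.25 * 1000 / (2 * 9204)
nu = 1250.0 / 18408
nu = 0.0679 mol/L

0.0679 mol/L


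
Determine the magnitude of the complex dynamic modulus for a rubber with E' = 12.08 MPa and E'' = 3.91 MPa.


|E*| = sqrt(E'^2 + E''^2)
= sqrt(12.08^2 + 3.91^2)
= sqrt(145.9264 + 15.2881)
= 12.697 MPa

12.697 MPa


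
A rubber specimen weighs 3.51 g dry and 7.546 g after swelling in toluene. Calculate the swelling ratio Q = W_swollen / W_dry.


Q = W_swollen / W_dry
Q = 7.546 / 3.51
Q = 2.15

Q = 2.15


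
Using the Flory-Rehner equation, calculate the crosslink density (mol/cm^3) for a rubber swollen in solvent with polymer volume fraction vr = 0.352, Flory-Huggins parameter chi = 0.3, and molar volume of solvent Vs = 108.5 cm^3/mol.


ln(1 - vr) = ln(1 - 0.352) = -0.4339
Numerator = -((-0.4339) + 0.352 + 0.3 * 0.352^2) = 0.0447
Denominator = 108.5 * (0.352^(1/3) - 0.352/2) = 57.5126
nu = 0.0447 / 57.5126 = 7.7711e-04 mol/cm^3

7.7711e-04 mol/cm^3


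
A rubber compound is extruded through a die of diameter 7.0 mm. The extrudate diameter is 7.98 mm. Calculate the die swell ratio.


Die swell ratio = D_extrudate / D_die
= 7.98 / 7.0
= 1.14

Die swell = 1.14


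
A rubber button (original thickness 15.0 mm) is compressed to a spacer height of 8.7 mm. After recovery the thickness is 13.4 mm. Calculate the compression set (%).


CS = (t0 - recovered) / (t0 - ts) * 100
= (15.0 - 13.4) / (15.0 - 8.7) * 100
= 1.6 / 6.3 * 100
= 25.4%

25.4%


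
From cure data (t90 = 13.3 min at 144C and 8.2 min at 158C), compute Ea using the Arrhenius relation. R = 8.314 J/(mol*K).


T1 = 417.15 K, T2 = 431.15 K
1/T1 - 1/T2 = 7.7841e-05
ln(t1/t2) = ln(13.3/8.2) = 0.4836
Ea = 8.314 * 0.4836 / 7.7841e-05 = 51655.4023 J/mol
Ea = 51.66 kJ/mol

51.66 kJ/mol


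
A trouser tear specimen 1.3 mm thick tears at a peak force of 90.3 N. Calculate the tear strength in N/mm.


Tear strength = force / thickness
= 90.3 / 1.3
= 69.46 N/mm

69.46 N/mm


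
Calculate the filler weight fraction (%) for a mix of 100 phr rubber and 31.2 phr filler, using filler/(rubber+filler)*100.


Filler % = filler / (rubber + filler) * 100
= 31.2 / (100 + 31.2) * 100
= 31.2 / 131.2 * 100
= 23.78%

23.78%


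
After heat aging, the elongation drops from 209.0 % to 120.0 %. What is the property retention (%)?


Retention = aged / original * 100
= 120.0 / 209.0 * 100
= 57.4%

57.4%


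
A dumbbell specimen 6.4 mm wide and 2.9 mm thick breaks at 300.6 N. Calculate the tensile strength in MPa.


Area = width * thickness = 6.4 * 2.9 = 18.56 mm^2
TS = force / area = 300.6 / 18.56 = 16.2 MPa

16.2 MPa


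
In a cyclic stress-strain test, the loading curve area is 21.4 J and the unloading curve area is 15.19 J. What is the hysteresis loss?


Hysteresis loss = loading - unloading
= 21.4 - 15.19
= 6.21 J

6.21 J


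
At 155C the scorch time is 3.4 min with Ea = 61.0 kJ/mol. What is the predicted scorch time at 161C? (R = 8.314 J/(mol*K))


Convert temperatures: T1 = 155 + 273.15 = 428.15 K, T2 = 161 + 273.15 = 434.15 K
ts2_new = 3.4 * exp(61000 / 8.314 * (1/434.15 - 1/428.15))
1/T2 - 1/T1 = -3.2279e-05
ts2_new = 2.68 min

2.68 min


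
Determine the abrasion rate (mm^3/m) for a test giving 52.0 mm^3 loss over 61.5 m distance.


Rate = volume_loss / distance
= 52.0 / 61.5
= 0.846 mm^3/m

0.846 mm^3/m


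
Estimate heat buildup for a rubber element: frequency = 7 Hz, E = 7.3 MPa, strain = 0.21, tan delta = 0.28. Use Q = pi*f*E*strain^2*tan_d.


Q = pi * f * E * strain^2 * tan_d
= pi * 7 * 7.3 * 0.21^2 * 0.28
= pi * 7 * 7.3 * 0.0441 * 0.28
= 1.9823

Q = 1.9823


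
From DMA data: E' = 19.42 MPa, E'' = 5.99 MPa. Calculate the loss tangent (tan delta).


tan delta = E'' / E'
= 5.99 / 19.42
= 0.3084

tan delta = 0.3084


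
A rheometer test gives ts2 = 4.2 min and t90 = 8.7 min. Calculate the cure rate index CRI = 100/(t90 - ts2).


CRI = 100 / (t90 - ts2)
= 100 / (8.7 - 4.2)
= 100 / 4.5
= 22.22 min^-1

22.22 min^-1


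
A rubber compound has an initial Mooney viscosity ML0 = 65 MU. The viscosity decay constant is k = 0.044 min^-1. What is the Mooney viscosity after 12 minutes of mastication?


ML = ML0 * exp(-k * t)
ML = 65 * exp(-0.044 * 12)
ML = 65 * 0.5898
ML = 38.34 MU

38.34 MU


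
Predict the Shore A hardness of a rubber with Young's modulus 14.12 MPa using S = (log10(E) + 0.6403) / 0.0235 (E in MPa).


log10(E) = 0.0235*S - 0.6403  =>  S = (log10(E) + 0.6403) / 0.0235
log10(14.12) = 1.149835
S = (1.149835 + 0.6403) / 0.0235 = 1.790135 / 0.0235
S = 76.2

Shore A = 76.2


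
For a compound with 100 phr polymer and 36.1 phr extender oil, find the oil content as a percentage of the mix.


Oil % = oil / (100 + oil) * 100
= 36.1 / (100 + 36.1) * 100
= 36.1 / 136.1 * 100
= 26.52%

26.52%


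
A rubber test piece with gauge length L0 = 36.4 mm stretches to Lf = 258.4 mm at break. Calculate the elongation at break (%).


Elongation = (Lf - L0) / L0 * 100
= (258.4 - 36.4) / 36.4 * 100
= 222.0 / 36.4 * 100
= 609.9%

609.9%


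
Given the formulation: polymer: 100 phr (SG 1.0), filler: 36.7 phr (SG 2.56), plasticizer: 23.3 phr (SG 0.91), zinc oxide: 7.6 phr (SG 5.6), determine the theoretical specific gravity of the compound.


Sum of weights = 167.6
Volume contributions:
  polymer: 100/1.0 = 100.0000
  filler: 36.7/2.56 = 14.3359
  plasticizer: 23.3/0.91 = 25.6044
  zinc oxide: 7.6/5.6 = 1.3571
Sum of volumes = 141.2975
SG = 167.6 / 141.2975 = 1.186

SG = 1.186


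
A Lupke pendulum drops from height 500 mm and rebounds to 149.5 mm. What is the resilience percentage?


Resilience = h_rebound / h_drop * 100
= 149.5 / 500 * 100
= 29.9%

29.9%


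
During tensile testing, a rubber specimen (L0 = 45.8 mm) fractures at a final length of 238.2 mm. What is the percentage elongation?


Elongation = (Lf - L0) / L0 * 100
= (238.2 - 45.8) / 45.8 * 100
= 192.4 / 45.8 * 100
= 420.1%

420.1%


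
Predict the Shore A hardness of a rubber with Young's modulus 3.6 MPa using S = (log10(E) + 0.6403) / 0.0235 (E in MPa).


log10(E) = 0.0235*S - 0.6403  =>  S = (log10(E) + 0.6403) / 0.0235
log10(3.6) = 0.556303
S = (0.556303 + 0.6403) / 0.0235 = 1.196603 / 0.0235
S = 50.9

Shore A = 50.9


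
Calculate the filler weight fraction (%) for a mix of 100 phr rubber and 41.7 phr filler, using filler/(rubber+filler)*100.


Filler % = filler / (rubber + filler) * 100
= 41.7 / (100 + 41.7) * 100
= 41.7 / 141.7 * 100
= 29.43%

29.43%


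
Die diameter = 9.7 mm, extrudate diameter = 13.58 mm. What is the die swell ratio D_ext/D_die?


Die swell ratio = D_extrudate / D_die
= 13.58 / 9.7
= 1.4

Die swell = 1.4


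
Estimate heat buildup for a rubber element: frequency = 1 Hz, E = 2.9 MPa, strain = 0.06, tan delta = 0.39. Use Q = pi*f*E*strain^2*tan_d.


Q = pi * f * E * strain^2 * tan_d
= pi * 1 * 2.9 * 0.06^2 * 0.39
= pi * 1 * 2.9 * 0.0036 * 0.39
= 0.0128

Q = 0.0128


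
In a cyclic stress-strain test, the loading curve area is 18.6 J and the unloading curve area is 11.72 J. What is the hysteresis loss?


Hysteresis loss = loading - unloading
= 18.6 - 11.72
= 6.88 J

6.88 J


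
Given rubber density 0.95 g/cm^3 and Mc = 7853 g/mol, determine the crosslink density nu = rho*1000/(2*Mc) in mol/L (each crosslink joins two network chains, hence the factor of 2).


nu = rho * 1000 / (2 * Mc)
nu = 0.95 * 1000 / (2 * 7853)
nu = 950.0 / 15706
nu = 0.0605 mol/L

0.0605 mol/L


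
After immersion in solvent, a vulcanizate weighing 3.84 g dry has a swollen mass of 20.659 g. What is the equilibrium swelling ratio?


Q = W_swollen / W_dry
Q = 20.659 / 3.84
Q = 5.38

Q = 5.38


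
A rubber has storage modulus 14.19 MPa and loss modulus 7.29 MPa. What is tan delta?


tan delta = E'' / E'
= 7.29 / 14.19
= 0.5137

tan delta = 0.5137


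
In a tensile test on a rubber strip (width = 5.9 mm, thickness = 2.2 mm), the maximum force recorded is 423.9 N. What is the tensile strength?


Area = width * thickness = 5.9 * 2.2 = 12.98 mm^2
TS = force / area = 423.9 / 12.98 = 32.66 MPa

32.66 MPa


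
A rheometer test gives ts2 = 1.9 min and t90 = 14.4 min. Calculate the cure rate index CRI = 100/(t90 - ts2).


CRI = 100 / (t90 - ts2)
= 100 / (14.4 - 1.9)
= 100 / 12.5
= 8.0 min^-1

8.0 min^-1


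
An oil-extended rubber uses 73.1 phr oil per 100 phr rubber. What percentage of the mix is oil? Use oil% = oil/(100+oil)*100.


Oil % = oil / (100 + oil) * 100
= 73.1 / (100 + 73.1) * 100
= 73.1 / 173.1 * 100
= 42.23%

42.23%


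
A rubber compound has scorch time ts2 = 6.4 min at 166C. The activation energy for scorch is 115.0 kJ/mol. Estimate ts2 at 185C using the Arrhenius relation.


Convert temperatures: T1 = 166 + 273.15 = 439.15 K, T2 = 185 + 273.15 = 458.15 K
ts2_new = 6.4 * exp(115000 / 8.314 * (1/458.15 - 1/439.15))
1/T2 - 1/T1 = -9.4435e-05
ts2_new = 1.73 min

1.73 min


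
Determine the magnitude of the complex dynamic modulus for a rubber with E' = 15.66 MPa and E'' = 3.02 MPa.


|E*| = sqrt(E'^2 + E''^2)
= sqrt(15.66^2 + 3.02^2)
= sqrt(245.2356 + 9.1204)
= 15.949 MPa

15.949 MPa


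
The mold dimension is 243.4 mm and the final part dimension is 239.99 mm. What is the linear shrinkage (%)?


Shrinkage = (mold - part) / mold * 100
= (243.4 - 239.99) / 243.4 * 100
= 3.41 / 243.4 * 100
= 1.4%

1.4%


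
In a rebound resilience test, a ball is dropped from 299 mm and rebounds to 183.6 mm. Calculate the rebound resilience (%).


Resilience = h_rebound / h_drop * 100
= 183.6 / 299 * 100
= 61.4%

61.4%


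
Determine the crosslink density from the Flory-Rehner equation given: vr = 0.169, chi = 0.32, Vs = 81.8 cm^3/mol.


ln(1 - vr) = ln(1 - 0.169) = -0.1851
Numerator = -((-0.1851) + 0.169 + 0.32 * 0.169^2) = 0.0070
Denominator = 81.8 * (0.169^(1/3) - 0.169/2) = 38.3133
nu = 0.0070 / 38.3133 = 1.8234e-04 mol/cm^3

1.8234e-04 mol/cm^3


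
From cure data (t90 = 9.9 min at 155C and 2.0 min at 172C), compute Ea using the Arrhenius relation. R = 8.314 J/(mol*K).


T1 = 428.15 K, T2 = 445.15 K
1/T1 - 1/T2 = 8.9196e-05
ln(t1/t2) = ln(9.9/2.0) = 1.5994
Ea = 8.314 * 1.5994 / 8.9196e-05 = 149079.2308 J/mol
Ea = 149.08 kJ/mol

149.08 kJ/mol


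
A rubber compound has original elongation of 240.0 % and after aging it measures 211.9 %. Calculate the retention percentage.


Retention = aged / original * 100
= 211.9 / 240.0 * 100
= 88.3%

88.3%


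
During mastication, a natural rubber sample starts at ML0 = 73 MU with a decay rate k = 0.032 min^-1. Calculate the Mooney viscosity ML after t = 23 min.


ML = ML0 * exp(-k * t)
ML = 73 * exp(-0.032 * 23)
ML = 73 * 0.4790
ML = 34.97 MU

34.97 MU


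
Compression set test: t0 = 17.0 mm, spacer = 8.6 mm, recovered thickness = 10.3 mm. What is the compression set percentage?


CS = (t0 - recovered) / (t0 - ts) * 100
= (17.0 - 10.3) / (17.0 - 8.6) * 100
= 6.7 / 8.4 * 100
= 79.8%

79.8%


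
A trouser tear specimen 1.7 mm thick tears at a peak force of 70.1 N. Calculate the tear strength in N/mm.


Tear strength = force / thickness
= 70.1 / 1.7
= 41.24 N/mm

41.24 N/mm


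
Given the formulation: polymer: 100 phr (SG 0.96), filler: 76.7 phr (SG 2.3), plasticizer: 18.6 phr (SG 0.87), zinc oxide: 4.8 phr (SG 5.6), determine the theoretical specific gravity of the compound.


Sum of weights = 200.1
Volume contributions:
  polymer: 100/0.96 = 104.1667
  filler: 76.7/2.3 = 33.3478
  plasticizer: 18.6/0.87 = 21.3793
  zinc oxide: 4.8/5.6 = 0.8571
Sum of volumes = 159.7509
SG = 200.1 / 159.7509 = 1.253

SG = 1.253


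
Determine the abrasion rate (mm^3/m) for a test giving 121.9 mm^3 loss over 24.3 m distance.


Rate = volume_loss / distance
= 121.9 / 24.3
= 5.016 mm^3/m

5.016 mm^3/m


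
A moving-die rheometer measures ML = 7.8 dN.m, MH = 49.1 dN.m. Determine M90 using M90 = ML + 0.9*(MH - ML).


M90 = ML + 0.9 * (MH - ML)
M90 = 7.8 + 0.9 * (49.1 - 7.8)
M90 = 7.8 + 0.9 * 41.3
M90 = 44.97 dN.m

44.97 dN.m


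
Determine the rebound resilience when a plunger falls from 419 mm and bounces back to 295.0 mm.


Resilience = h_rebound / h_drop * 100
= 295.0 / 419 * 100
= 70.4%

70.4%


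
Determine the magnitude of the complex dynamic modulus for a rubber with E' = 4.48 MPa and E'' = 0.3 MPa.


|E*| = sqrt(E'^2 + E''^2)
= sqrt(4.48^2 + 0.3^2)
= sqrt(20.0704 + 0.0900)
= 4.49 MPa

4.49 MPa


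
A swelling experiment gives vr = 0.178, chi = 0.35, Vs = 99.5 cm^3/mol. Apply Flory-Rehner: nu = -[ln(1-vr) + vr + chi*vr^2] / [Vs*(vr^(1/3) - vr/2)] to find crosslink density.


ln(1 - vr) = ln(1 - 0.178) = -0.1960
Numerator = -((-0.1960) + 0.178 + 0.35 * 0.178^2) = 0.0069
Denominator = 99.5 * (0.178^(1/3) - 0.178/2) = 47.1155
nu = 0.0069 / 47.1155 = 1.4699e-04 mol/cm^3

1.4699e-04 mol/cm^3


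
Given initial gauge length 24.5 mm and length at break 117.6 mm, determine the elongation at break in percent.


Elongation = (Lf - L0) / L0 * 100
= (117.6 - 24.5) / 24.5 * 100
= 93.1 / 24.5 * 100
= 380.0%

380.0%


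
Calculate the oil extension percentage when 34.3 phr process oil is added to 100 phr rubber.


Oil % = oil / (100 + oil) * 100
= 34.3 / (100 + 34.3) * 100
= 34.3 / 134.3 * 100
= 25.54%

25.54%


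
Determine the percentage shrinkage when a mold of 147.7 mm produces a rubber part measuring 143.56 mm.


Shrinkage = (mold - part) / mold * 100
= (147.7 - 143.56) / 147.7 * 100
= 4.14 / 147.7 * 100
= 2.8%

2.8%


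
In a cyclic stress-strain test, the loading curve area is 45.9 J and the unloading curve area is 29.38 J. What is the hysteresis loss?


Hysteresis loss = loading - unloading
= 45.9 - 29.38
= 16.52 J

16.52 J


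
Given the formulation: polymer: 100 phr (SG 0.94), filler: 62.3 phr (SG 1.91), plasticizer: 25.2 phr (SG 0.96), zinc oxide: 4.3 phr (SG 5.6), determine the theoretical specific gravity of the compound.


Sum of weights = 191.8
Volume contributions:
  polymer: 100/0.94 = 106.3830
  filler: 62.3/1.91 = 32.6178
  plasticizer: 25.2/0.96 = 26.2500
  zinc oxide: 4.3/5.6 = 0.7679
Sum of volumes = 166.0186
SG = 191.8 / 166.0186 = 1.155

SG = 1.155
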